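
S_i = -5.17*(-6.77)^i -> [-5.17, 35.0, -236.96, 1604.19, -10860.38]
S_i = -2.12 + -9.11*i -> [-2.12, -11.23, -20.34, -29.45, -38.56]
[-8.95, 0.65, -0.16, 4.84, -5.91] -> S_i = Random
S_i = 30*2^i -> [30, 60, 120, 240, 480]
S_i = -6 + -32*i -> [-6, -38, -70, -102, -134]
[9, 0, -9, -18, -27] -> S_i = 9 + -9*i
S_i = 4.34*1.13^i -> [4.34, 4.9, 5.54, 6.26, 7.08]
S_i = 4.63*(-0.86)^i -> [4.63, -3.98, 3.42, -2.94, 2.53]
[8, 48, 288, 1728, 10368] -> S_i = 8*6^i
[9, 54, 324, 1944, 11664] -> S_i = 9*6^i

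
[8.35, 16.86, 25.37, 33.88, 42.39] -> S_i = 8.35 + 8.51*i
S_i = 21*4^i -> [21, 84, 336, 1344, 5376]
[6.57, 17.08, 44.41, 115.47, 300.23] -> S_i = 6.57*2.60^i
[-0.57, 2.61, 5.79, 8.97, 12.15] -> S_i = -0.57 + 3.18*i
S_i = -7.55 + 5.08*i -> [-7.55, -2.47, 2.61, 7.69, 12.77]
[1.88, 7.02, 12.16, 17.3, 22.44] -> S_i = 1.88 + 5.14*i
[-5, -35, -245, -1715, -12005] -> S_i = -5*7^i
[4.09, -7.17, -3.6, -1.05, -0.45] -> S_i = Random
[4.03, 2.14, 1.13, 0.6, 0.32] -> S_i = 4.03*0.53^i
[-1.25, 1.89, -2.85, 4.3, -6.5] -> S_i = -1.25*(-1.51)^i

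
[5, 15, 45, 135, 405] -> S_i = 5*3^i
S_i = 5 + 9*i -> [5, 14, 23, 32, 41]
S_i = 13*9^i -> [13, 117, 1053, 9477, 85293]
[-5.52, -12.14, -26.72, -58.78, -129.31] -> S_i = -5.52*2.20^i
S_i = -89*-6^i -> [-89, 534, -3204, 19224, -115344]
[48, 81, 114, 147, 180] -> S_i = 48 + 33*i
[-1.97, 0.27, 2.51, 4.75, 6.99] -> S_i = -1.97 + 2.24*i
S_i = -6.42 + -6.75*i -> [-6.42, -13.17, -19.92, -26.67, -33.42]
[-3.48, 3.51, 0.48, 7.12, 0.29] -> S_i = Random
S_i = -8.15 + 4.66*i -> [-8.15, -3.49, 1.17, 5.83, 10.49]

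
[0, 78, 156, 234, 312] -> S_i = 0 + 78*i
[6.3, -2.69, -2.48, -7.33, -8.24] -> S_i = Random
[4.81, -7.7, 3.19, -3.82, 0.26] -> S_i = Random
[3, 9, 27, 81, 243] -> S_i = 3*3^i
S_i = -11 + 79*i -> [-11, 68, 147, 226, 305]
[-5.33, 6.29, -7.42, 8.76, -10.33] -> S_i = -5.33*(-1.18)^i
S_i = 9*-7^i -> [9, -63, 441, -3087, 21609]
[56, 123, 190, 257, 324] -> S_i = 56 + 67*i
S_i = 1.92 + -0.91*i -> [1.92, 1.01, 0.1, -0.81, -1.72]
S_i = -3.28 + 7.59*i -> [-3.28, 4.31, 11.9, 19.49, 27.08]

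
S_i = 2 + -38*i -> [2, -36, -74, -112, -150]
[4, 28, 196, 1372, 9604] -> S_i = 4*7^i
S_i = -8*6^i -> [-8, -48, -288, -1728, -10368]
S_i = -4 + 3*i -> [-4, -1, 2, 5, 8]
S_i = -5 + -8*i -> [-5, -13, -21, -29, -37]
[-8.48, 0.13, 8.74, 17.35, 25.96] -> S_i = -8.48 + 8.61*i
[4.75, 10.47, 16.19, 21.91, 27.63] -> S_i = 4.75 + 5.72*i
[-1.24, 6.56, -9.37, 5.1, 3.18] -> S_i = Random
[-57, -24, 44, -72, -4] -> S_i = Random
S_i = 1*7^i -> [1, 7, 49, 343, 2401]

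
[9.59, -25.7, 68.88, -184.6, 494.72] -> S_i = 9.59*(-2.68)^i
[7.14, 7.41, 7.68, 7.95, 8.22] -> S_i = 7.14 + 0.27*i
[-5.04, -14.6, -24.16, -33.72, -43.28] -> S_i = -5.04 + -9.56*i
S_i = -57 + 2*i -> [-57, -55, -53, -51, -49]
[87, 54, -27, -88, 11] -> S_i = Random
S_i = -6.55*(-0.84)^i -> [-6.55, 5.5, -4.62, 3.88, -3.26]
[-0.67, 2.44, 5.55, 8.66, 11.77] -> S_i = -0.67 + 3.11*i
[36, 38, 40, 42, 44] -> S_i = 36 + 2*i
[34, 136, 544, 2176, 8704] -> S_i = 34*4^i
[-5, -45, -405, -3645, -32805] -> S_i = -5*9^i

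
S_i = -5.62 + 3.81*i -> [-5.62, -1.81, 2.0, 5.81, 9.62]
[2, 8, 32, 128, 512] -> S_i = 2*4^i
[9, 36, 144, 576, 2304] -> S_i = 9*4^i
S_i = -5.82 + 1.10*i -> [-5.82, -4.72, -3.62, -2.52, -1.42]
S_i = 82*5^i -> [82, 410, 2050, 10250, 51250]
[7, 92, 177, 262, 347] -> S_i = 7 + 85*i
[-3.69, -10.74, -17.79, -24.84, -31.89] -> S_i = -3.69 + -7.05*i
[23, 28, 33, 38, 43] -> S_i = 23 + 5*i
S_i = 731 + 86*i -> [731, 817, 903, 989, 1075]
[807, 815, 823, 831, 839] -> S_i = 807 + 8*i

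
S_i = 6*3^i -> [6, 18, 54, 162, 486]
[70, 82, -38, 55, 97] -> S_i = Random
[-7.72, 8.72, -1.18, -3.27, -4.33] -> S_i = Random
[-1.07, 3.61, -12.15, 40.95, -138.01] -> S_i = -1.07*(-3.37)^i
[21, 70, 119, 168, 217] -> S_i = 21 + 49*i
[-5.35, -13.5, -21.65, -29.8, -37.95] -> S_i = -5.35 + -8.15*i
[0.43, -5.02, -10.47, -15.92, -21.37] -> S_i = 0.43 + -5.45*i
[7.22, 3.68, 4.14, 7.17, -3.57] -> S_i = Random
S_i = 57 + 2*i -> [57, 59, 61, 63, 65]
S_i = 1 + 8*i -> [1, 9, 17, 25, 33]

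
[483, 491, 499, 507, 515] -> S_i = 483 + 8*i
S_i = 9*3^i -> [9, 27, 81, 243, 729]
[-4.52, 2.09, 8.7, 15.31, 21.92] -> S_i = -4.52 + 6.61*i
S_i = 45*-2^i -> [45, -90, 180, -360, 720]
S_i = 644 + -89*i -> [644, 555, 466, 377, 288]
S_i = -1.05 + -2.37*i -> [-1.05, -3.42, -5.79, -8.16, -10.53]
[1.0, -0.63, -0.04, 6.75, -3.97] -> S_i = Random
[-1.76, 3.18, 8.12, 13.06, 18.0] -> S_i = -1.76 + 4.94*i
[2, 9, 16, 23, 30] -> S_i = 2 + 7*i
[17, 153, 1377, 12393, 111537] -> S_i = 17*9^i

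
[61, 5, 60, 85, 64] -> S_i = Random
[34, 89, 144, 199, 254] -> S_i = 34 + 55*i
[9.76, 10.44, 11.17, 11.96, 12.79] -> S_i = 9.76*1.07^i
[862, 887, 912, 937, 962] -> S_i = 862 + 25*i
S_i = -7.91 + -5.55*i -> [-7.91, -13.46, -19.01, -24.56, -30.11]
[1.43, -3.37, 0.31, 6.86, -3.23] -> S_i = Random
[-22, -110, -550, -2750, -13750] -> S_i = -22*5^i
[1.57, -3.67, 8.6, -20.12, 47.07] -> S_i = 1.57*(-2.34)^i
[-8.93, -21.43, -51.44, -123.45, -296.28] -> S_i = -8.93*2.40^i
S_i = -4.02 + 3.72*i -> [-4.02, -0.3, 3.42, 7.14, 10.86]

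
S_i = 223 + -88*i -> [223, 135, 47, -41, -129]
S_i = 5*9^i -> [5, 45, 405, 3645, 32805]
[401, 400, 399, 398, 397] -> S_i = 401 + -1*i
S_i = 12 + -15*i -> [12, -3, -18, -33, -48]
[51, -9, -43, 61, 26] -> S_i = Random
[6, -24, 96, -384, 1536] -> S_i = 6*-4^i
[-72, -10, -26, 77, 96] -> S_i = Random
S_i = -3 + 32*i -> [-3, 29, 61, 93, 125]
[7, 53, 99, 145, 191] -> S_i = 7 + 46*i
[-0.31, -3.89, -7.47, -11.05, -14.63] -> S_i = -0.31 + -3.58*i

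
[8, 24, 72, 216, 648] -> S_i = 8*3^i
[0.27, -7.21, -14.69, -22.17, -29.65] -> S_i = 0.27 + -7.48*i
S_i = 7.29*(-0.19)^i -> [7.29, -1.39, 0.26, -0.05, 0.01]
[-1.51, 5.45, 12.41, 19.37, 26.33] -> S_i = -1.51 + 6.96*i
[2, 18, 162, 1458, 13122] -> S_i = 2*9^i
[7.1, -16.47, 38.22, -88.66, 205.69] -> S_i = 7.10*(-2.32)^i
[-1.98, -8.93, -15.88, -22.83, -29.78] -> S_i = -1.98 + -6.95*i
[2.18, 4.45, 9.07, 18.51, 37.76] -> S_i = 2.18*2.04^i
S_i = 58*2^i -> [58, 116, 232, 464, 928]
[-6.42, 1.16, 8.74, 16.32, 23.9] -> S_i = -6.42 + 7.58*i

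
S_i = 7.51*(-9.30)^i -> [7.51, -69.84, 649.54, -6040.72, 56178.71]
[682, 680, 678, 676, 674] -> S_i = 682 + -2*i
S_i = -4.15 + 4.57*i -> [-4.15, 0.42, 4.99, 9.56, 14.13]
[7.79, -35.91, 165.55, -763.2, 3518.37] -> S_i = 7.79*(-4.61)^i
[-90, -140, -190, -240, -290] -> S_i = -90 + -50*i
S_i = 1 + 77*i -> [1, 78, 155, 232, 309]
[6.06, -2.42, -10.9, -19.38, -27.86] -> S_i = 6.06 + -8.48*i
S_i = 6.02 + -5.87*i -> [6.02, 0.15, -5.72, -11.59, -17.46]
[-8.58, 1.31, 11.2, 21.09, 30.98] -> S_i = -8.58 + 9.89*i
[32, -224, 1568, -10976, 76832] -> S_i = 32*-7^i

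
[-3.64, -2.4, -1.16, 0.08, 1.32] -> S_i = -3.64 + 1.24*i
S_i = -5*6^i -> [-5, -30, -180, -1080, -6480]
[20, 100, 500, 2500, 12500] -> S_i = 20*5^i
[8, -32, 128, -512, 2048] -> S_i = 8*-4^i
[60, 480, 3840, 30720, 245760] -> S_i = 60*8^i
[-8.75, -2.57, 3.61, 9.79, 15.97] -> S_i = -8.75 + 6.18*i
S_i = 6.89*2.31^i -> [6.89, 15.92, 36.77, 84.93, 196.19]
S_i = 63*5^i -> [63, 315, 1575, 7875, 39375]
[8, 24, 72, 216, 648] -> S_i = 8*3^i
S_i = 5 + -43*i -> [5, -38, -81, -124, -167]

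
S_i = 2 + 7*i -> [2, 9, 16, 23, 30]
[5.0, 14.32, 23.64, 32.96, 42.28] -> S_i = 5.00 + 9.32*i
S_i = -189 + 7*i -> [-189, -182, -175, -168, -161]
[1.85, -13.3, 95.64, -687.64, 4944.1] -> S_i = 1.85*(-7.19)^i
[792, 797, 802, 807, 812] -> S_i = 792 + 5*i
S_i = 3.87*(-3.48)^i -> [3.87, -13.47, 46.87, -163.1, 567.58]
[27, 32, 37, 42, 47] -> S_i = 27 + 5*i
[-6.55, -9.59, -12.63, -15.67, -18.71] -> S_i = -6.55 + -3.04*i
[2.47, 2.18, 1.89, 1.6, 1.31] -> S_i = 2.47 + -0.29*i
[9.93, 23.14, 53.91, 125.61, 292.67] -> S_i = 9.93*2.33^i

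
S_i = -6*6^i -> [-6, -36, -216, -1296, -7776]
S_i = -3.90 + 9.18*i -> [-3.9, 5.28, 14.46, 23.64, 32.82]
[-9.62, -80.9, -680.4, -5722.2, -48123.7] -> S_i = -9.62*8.41^i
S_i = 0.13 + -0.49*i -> [0.13, -0.36, -0.85, -1.34, -1.83]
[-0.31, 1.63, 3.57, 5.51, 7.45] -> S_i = -0.31 + 1.94*i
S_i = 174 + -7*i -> [174, 167, 160, 153, 146]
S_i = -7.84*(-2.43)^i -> [-7.84, 19.05, -46.29, 112.5, -273.36]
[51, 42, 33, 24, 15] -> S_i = 51 + -9*i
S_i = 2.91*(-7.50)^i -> [2.91, -21.83, 163.69, -1227.66, 9207.42]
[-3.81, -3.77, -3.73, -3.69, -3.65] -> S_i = -3.81 + 0.04*i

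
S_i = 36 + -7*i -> [36, 29, 22, 15, 8]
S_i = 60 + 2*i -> [60, 62, 64, 66, 68]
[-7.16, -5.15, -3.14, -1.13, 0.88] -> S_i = -7.16 + 2.01*i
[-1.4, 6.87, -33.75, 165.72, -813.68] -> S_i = -1.40*(-4.91)^i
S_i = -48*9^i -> [-48, -432, -3888, -34992, -314928]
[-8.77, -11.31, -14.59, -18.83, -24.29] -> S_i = -8.77*1.29^i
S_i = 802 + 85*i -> [802, 887, 972, 1057, 1142]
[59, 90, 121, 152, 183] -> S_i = 59 + 31*i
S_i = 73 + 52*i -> [73, 125, 177, 229, 281]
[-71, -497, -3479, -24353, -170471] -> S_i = -71*7^i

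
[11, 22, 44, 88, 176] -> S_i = 11*2^i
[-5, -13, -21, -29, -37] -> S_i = -5 + -8*i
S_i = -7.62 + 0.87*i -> [-7.62, -6.75, -5.88, -5.01, -4.14]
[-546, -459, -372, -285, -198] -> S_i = -546 + 87*i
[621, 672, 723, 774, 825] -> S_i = 621 + 51*i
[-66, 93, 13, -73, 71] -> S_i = Random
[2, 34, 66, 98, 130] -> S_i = 2 + 32*i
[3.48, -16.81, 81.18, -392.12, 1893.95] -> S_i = 3.48*(-4.83)^i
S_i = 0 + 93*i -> [0, 93, 186, 279, 372]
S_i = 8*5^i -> [8, 40, 200, 1000, 5000]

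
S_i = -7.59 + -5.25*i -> [-7.59, -12.84, -18.09, -23.34, -28.59]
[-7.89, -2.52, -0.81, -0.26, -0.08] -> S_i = -7.89*0.32^i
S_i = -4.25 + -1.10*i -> [-4.25, -5.35, -6.45, -7.55, -8.65]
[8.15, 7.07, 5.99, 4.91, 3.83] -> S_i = 8.15 + -1.08*i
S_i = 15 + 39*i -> [15, 54, 93, 132, 171]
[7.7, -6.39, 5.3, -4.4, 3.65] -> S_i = 7.70*(-0.83)^i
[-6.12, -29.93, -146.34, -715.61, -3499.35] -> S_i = -6.12*4.89^i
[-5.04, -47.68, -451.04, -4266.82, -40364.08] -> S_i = -5.04*9.46^i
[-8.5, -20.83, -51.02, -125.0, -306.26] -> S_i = -8.50*2.45^i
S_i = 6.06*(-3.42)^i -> [6.06, -20.73, 70.88, -242.41, 829.04]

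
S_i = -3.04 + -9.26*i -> [-3.04, -12.3, -21.56, -30.82, -40.08]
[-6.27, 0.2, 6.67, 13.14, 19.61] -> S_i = -6.27 + 6.47*i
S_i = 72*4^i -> [72, 288, 1152, 4608, 18432]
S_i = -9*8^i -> [-9, -72, -576, -4608, -36864]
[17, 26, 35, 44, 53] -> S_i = 17 + 9*i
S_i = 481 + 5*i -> [481, 486, 491, 496, 501]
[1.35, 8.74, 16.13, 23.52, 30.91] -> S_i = 1.35 + 7.39*i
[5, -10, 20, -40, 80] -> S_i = 5*-2^i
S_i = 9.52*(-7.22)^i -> [9.52, -68.73, 496.26, -3583.01, 25869.36]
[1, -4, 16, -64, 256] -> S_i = 1*-4^i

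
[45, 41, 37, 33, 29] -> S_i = 45 + -4*i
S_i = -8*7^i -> [-8, -56, -392, -2744, -19208]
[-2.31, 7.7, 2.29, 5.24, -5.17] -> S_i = Random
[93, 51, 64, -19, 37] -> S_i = Random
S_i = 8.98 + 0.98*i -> [8.98, 9.96, 10.94, 11.92, 12.9]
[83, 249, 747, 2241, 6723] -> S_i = 83*3^i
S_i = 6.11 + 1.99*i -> [6.11, 8.1, 10.09, 12.08, 14.07]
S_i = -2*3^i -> [-2, -6, -18, -54, -162]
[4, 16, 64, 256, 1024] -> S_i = 4*4^i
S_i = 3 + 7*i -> [3, 10, 17, 24, 31]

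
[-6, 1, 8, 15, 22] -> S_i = -6 + 7*i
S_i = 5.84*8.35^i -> [5.84, 48.76, 407.18, 3399.95, 28389.57]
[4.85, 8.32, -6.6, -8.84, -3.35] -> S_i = Random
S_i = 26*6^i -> [26, 156, 936, 5616, 33696]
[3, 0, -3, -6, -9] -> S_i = 3 + -3*i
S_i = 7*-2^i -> [7, -14, 28, -56, 112]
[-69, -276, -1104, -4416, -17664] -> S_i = -69*4^i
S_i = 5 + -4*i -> [5, 1, -3, -7, -11]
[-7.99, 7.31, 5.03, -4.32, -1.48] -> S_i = Random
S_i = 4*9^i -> [4, 36, 324, 2916, 26244]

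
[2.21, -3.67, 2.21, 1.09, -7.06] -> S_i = Random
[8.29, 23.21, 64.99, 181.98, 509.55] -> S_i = 8.29*2.80^i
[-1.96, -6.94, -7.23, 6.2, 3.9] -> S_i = Random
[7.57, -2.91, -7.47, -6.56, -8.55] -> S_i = Random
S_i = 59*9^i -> [59, 531, 4779, 43011, 387099]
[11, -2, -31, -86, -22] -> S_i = Random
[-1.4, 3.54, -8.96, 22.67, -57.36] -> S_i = -1.40*(-2.53)^i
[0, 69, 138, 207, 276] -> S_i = 0 + 69*i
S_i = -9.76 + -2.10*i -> [-9.76, -11.86, -13.96, -16.06, -18.16]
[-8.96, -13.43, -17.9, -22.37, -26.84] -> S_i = -8.96 + -4.47*i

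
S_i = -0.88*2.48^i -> [-0.88, -2.18, -5.41, -13.42, -33.29]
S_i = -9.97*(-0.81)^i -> [-9.97, 8.08, -6.54, 5.3, -4.29]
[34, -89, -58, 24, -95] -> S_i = Random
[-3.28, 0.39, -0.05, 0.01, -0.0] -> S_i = -3.28*(-0.12)^i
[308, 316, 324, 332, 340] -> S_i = 308 + 8*i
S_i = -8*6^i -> [-8, -48, -288, -1728, -10368]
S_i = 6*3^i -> [6, 18, 54, 162, 486]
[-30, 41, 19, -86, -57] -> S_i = Random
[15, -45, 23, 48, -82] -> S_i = Random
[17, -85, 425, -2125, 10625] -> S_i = 17*-5^i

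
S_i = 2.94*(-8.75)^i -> [2.94, -25.72, 225.09, -1969.57, 17233.74]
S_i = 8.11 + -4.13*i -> [8.11, 3.98, -0.15, -4.28, -8.41]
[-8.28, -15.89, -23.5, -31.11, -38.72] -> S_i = -8.28 + -7.61*i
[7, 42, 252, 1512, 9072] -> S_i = 7*6^i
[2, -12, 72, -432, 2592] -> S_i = 2*-6^i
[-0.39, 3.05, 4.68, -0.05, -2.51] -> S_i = Random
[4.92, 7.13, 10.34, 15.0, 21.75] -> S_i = 4.92*1.45^i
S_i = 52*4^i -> [52, 208, 832, 3328, 13312]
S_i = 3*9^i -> [3, 27, 243, 2187, 19683]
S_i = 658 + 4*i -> [658, 662, 666, 670, 674]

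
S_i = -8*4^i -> [-8, -32, -128, -512, -2048]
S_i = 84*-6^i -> [84, -504, 3024, -18144, 108864]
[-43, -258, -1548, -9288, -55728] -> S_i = -43*6^i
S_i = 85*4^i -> [85, 340, 1360, 5440, 21760]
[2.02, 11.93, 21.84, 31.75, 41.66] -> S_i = 2.02 + 9.91*i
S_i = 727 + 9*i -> [727, 736, 745, 754, 763]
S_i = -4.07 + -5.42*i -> [-4.07, -9.49, -14.91, -20.33, -25.75]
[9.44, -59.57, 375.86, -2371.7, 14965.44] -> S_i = 9.44*(-6.31)^i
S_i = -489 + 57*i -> [-489, -432, -375, -318, -261]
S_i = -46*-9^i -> [-46, 414, -3726, 33534, -301806]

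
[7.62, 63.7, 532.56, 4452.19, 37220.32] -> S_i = 7.62*8.36^i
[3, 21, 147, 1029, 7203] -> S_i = 3*7^i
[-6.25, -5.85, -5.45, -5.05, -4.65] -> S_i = -6.25 + 0.40*i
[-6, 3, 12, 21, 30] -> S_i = -6 + 9*i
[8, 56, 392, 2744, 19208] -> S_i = 8*7^i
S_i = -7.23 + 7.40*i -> [-7.23, 0.17, 7.57, 14.97, 22.37]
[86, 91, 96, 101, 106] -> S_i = 86 + 5*i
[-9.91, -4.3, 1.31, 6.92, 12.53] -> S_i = -9.91 + 5.61*i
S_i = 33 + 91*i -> [33, 124, 215, 306, 397]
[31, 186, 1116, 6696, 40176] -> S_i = 31*6^i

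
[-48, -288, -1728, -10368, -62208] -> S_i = -48*6^i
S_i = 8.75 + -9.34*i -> [8.75, -0.59, -9.93, -19.27, -28.61]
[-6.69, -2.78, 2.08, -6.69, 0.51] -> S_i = Random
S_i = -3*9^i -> [-3, -27, -243, -2187, -19683]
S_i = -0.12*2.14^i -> [-0.12, -0.26, -0.55, -1.18, -2.52]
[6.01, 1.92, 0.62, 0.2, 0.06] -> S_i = 6.01*0.32^i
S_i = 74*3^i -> [74, 222, 666, 1998, 5994]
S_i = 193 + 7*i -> [193, 200, 207, 214, 221]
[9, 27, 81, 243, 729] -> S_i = 9*3^i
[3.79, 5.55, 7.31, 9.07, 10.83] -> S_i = 3.79 + 1.76*i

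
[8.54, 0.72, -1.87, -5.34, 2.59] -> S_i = Random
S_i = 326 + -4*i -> [326, 322, 318, 314, 310]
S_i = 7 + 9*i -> [7, 16, 25, 34, 43]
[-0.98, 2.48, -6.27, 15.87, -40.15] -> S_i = -0.98*(-2.53)^i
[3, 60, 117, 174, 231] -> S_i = 3 + 57*i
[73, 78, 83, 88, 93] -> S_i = 73 + 5*i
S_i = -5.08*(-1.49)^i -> [-5.08, 7.57, -11.28, 16.8, -25.04]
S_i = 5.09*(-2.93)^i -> [5.09, -14.91, 43.7, -128.03, 375.14]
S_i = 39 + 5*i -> [39, 44, 49, 54, 59]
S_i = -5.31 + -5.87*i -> [-5.31, -11.18, -17.05, -22.92, -28.79]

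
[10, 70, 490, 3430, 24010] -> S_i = 10*7^i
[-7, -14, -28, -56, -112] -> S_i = -7*2^i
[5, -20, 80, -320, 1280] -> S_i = 5*-4^i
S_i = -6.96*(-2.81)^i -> [-6.96, 19.56, -54.96, 154.43, -433.94]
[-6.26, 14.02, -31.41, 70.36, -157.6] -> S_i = -6.26*(-2.24)^i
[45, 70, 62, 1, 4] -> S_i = Random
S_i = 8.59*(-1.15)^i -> [8.59, -9.88, 11.36, -13.06, 15.02]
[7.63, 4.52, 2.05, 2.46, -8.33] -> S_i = Random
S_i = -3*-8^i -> [-3, 24, -192, 1536, -12288]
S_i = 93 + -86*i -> [93, 7, -79, -165, -251]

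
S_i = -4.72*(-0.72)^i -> [-4.72, 3.4, -2.45, 1.76, -1.27]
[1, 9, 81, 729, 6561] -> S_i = 1*9^i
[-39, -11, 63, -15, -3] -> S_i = Random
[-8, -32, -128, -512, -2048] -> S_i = -8*4^i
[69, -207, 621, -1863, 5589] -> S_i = 69*-3^i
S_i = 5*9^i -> [5, 45, 405, 3645, 32805]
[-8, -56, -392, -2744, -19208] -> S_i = -8*7^i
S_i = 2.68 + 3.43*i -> [2.68, 6.11, 9.54, 12.97, 16.4]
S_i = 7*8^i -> [7, 56, 448, 3584, 28672]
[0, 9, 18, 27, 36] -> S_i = 0 + 9*i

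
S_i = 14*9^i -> [14, 126, 1134, 10206, 91854]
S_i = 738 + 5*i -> [738, 743, 748, 753, 758]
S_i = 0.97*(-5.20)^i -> [0.97, -5.04, 26.23, -136.39, 709.23]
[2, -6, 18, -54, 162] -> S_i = 2*-3^i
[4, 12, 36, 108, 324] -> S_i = 4*3^i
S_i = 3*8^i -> [3, 24, 192, 1536, 12288]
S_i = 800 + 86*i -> [800, 886, 972, 1058, 1144]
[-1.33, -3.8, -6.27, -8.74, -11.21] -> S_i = -1.33 + -2.47*i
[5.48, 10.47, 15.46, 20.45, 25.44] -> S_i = 5.48 + 4.99*i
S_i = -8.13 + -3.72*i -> [-8.13, -11.85, -15.57, -19.29, -23.01]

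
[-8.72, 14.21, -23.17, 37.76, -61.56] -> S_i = -8.72*(-1.63)^i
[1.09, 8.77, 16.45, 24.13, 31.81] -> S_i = 1.09 + 7.68*i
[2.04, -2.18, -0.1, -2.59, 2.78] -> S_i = Random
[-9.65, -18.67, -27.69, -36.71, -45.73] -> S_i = -9.65 + -9.02*i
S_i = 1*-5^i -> [1, -5, 25, -125, 625]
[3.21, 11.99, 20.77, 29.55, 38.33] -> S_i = 3.21 + 8.78*i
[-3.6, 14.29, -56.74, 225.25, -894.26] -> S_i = -3.60*(-3.97)^i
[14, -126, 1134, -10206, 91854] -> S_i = 14*-9^i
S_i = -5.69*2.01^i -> [-5.69, -11.44, -22.99, -46.21, -92.87]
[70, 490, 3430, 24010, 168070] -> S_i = 70*7^i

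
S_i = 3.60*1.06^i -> [3.6, 3.82, 4.04, 4.29, 4.54]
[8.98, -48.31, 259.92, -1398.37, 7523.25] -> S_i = 8.98*(-5.38)^i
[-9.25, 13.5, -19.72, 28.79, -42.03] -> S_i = -9.25*(-1.46)^i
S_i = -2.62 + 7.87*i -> [-2.62, 5.25, 13.12, 20.99, 28.86]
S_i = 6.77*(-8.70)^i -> [6.77, -58.9, 512.42, -4458.07, 38785.17]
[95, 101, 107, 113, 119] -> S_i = 95 + 6*i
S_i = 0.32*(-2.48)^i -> [0.32, -0.79, 1.97, -4.88, 12.1]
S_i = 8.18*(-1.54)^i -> [8.18, -12.6, 19.4, -29.88, 46.01]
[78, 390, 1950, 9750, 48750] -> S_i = 78*5^i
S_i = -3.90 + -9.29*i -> [-3.9, -13.19, -22.48, -31.77, -41.06]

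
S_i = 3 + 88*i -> [3, 91, 179, 267, 355]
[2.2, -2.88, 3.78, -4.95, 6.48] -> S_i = 2.20*(-1.31)^i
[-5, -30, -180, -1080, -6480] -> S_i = -5*6^i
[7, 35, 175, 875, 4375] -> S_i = 7*5^i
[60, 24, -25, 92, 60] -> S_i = Random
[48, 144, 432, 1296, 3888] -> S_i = 48*3^i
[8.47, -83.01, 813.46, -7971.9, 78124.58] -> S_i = 8.47*(-9.80)^i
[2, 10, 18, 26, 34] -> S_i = 2 + 8*i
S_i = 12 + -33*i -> [12, -21, -54, -87, -120]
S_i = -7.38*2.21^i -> [-7.38, -16.31, -36.04, -79.66, -176.05]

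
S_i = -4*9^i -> [-4, -36, -324, -2916, -26244]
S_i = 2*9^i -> [2, 18, 162, 1458, 13122]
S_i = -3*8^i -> [-3, -24, -192, -1536, -12288]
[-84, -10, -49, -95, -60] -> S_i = Random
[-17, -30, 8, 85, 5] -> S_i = Random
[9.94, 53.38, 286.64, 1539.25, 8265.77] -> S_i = 9.94*5.37^i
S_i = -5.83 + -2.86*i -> [-5.83, -8.69, -11.55, -14.41, -17.27]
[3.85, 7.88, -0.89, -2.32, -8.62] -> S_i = Random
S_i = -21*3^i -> [-21, -63, -189, -567, -1701]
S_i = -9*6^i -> [-9, -54, -324, -1944, -11664]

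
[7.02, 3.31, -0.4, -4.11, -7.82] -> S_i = 7.02 + -3.71*i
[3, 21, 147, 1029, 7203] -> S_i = 3*7^i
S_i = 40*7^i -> [40, 280, 1960, 13720, 96040]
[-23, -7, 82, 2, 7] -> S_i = Random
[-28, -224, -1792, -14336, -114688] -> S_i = -28*8^i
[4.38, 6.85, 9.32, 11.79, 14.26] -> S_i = 4.38 + 2.47*i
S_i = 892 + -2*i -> [892, 890, 888, 886, 884]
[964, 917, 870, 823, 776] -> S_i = 964 + -47*i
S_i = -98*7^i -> [-98, -686, -4802, -33614, -235298]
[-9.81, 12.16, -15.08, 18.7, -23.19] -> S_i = -9.81*(-1.24)^i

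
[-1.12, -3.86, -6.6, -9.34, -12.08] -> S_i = -1.12 + -2.74*i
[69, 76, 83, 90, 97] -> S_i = 69 + 7*i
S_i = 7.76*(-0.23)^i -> [7.76, -1.78, 0.41, -0.09, 0.02]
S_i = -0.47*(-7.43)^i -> [-0.47, 3.49, -25.95, 192.78, -1432.36]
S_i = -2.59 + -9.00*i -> [-2.59, -11.59, -20.59, -29.59, -38.59]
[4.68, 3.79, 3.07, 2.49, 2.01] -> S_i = 4.68*0.81^i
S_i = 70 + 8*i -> [70, 78, 86, 94, 102]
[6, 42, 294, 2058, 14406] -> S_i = 6*7^i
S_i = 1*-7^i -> [1, -7, 49, -343, 2401]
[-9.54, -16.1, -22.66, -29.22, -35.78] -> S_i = -9.54 + -6.56*i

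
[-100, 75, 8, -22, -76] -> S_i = Random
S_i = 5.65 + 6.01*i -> [5.65, 11.66, 17.67, 23.68, 29.69]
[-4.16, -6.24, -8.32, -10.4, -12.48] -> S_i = -4.16 + -2.08*i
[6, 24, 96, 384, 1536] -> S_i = 6*4^i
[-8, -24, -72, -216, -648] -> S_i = -8*3^i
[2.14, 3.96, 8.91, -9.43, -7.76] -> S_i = Random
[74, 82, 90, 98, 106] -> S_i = 74 + 8*i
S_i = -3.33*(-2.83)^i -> [-3.33, 9.42, -26.67, 75.48, -213.59]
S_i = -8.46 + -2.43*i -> [-8.46, -10.89, -13.32, -15.75, -18.18]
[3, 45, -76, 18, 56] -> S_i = Random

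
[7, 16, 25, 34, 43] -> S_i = 7 + 9*i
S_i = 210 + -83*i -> [210, 127, 44, -39, -122]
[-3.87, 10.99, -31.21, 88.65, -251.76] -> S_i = -3.87*(-2.84)^i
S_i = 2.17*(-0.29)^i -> [2.17, -0.63, 0.18, -0.05, 0.02]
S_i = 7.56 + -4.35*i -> [7.56, 3.21, -1.14, -5.49, -9.84]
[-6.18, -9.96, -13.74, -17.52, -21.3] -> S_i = -6.18 + -3.78*i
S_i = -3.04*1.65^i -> [-3.04, -5.02, -8.28, -13.66, -22.53]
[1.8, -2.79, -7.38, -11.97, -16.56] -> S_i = 1.80 + -4.59*i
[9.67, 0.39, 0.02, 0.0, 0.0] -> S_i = 9.67*0.04^i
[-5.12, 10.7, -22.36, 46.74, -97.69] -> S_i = -5.12*(-2.09)^i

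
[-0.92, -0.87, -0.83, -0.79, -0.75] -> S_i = -0.92*0.95^i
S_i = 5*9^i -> [5, 45, 405, 3645, 32805]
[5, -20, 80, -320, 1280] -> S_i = 5*-4^i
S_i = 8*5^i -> [8, 40, 200, 1000, 5000]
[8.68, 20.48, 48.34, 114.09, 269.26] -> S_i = 8.68*2.36^i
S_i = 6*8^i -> [6, 48, 384, 3072, 24576]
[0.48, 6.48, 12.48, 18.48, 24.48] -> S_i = 0.48 + 6.00*i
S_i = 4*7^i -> [4, 28, 196, 1372, 9604]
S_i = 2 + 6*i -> [2, 8, 14, 20, 26]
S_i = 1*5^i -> [1, 5, 25, 125, 625]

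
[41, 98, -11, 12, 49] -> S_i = Random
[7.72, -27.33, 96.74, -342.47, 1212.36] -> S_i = 7.72*(-3.54)^i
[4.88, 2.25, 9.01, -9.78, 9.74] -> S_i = Random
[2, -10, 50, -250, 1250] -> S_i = 2*-5^i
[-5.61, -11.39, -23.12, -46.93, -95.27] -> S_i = -5.61*2.03^i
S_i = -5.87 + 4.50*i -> [-5.87, -1.37, 3.13, 7.63, 12.13]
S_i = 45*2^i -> [45, 90, 180, 360, 720]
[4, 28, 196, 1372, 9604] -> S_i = 4*7^i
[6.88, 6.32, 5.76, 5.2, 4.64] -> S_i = 6.88 + -0.56*i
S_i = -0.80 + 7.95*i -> [-0.8, 7.15, 15.1, 23.05, 31.0]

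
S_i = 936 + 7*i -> [936, 943, 950, 957, 964]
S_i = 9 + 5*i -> [9, 14, 19, 24, 29]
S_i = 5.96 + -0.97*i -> [5.96, 4.99, 4.02, 3.05, 2.08]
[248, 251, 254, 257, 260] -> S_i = 248 + 3*i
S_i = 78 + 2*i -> [78, 80, 82, 84, 86]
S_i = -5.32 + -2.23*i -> [-5.32, -7.55, -9.78, -12.01, -14.24]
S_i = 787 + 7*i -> [787, 794, 801, 808, 815]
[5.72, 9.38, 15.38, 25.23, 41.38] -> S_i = 5.72*1.64^i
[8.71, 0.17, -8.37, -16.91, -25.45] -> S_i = 8.71 + -8.54*i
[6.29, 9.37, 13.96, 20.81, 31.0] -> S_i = 6.29*1.49^i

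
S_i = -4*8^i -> [-4, -32, -256, -2048, -16384]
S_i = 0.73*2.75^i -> [0.73, 2.01, 5.52, 15.18, 41.75]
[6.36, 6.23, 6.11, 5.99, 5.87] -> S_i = 6.36*0.98^i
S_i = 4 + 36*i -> [4, 40, 76, 112, 148]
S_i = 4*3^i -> [4, 12, 36, 108, 324]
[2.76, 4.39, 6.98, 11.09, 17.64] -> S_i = 2.76*1.59^i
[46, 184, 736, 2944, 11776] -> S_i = 46*4^i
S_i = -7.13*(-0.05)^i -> [-7.13, 0.36, -0.02, 0.0, -0.0]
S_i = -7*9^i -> [-7, -63, -567, -5103, -45927]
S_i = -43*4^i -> [-43, -172, -688, -2752, -11008]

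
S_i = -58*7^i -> [-58, -406, -2842, -19894, -139258]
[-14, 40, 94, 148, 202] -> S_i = -14 + 54*i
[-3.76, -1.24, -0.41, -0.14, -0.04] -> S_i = -3.76*0.33^i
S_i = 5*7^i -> [5, 35, 245, 1715, 12005]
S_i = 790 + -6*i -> [790, 784, 778, 772, 766]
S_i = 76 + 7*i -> [76, 83, 90, 97, 104]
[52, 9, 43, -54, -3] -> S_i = Random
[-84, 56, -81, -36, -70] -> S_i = Random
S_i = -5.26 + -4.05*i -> [-5.26, -9.31, -13.36, -17.41, -21.46]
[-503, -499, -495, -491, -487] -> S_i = -503 + 4*i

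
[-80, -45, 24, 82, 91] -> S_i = Random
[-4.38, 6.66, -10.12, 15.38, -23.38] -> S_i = -4.38*(-1.52)^i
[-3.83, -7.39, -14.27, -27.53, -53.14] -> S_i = -3.83*1.93^i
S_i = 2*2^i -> [2, 4, 8, 16, 32]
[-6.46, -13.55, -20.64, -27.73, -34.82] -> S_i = -6.46 + -7.09*i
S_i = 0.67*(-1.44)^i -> [0.67, -0.96, 1.39, -2.0, 2.88]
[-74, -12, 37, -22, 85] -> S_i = Random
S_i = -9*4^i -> [-9, -36, -144, -576, -2304]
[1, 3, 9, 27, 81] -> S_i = 1*3^i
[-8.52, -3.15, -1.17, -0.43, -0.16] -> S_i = -8.52*0.37^i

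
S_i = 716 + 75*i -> [716, 791, 866, 941, 1016]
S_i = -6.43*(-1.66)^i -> [-6.43, 10.67, -17.72, 29.41, -48.83]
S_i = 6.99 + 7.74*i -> [6.99, 14.73, 22.47, 30.21, 37.95]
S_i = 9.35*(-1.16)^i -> [9.35, -10.85, 12.58, -14.59, 16.93]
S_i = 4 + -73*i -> [4, -69, -142, -215, -288]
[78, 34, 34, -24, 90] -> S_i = Random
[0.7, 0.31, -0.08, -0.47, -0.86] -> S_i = 0.70 + -0.39*i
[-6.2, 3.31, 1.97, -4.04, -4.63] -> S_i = Random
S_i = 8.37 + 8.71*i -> [8.37, 17.08, 25.79, 34.5, 43.21]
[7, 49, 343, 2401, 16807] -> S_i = 7*7^i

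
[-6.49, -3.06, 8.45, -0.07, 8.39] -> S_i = Random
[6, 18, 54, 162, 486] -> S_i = 6*3^i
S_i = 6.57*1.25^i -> [6.57, 8.21, 10.27, 12.83, 16.04]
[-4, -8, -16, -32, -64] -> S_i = -4*2^i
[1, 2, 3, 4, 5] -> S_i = 1 + 1*i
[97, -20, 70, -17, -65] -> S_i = Random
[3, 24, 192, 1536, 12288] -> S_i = 3*8^i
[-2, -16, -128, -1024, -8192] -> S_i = -2*8^i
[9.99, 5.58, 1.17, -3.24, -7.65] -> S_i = 9.99 + -4.41*i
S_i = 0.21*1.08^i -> [0.21, 0.23, 0.24, 0.26, 0.29]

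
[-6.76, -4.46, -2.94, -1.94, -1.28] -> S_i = -6.76*0.66^i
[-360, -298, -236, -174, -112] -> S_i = -360 + 62*i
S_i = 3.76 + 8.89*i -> [3.76, 12.65, 21.54, 30.43, 39.32]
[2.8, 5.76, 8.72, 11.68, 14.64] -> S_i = 2.80 + 2.96*i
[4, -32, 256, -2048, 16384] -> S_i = 4*-8^i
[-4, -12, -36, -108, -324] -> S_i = -4*3^i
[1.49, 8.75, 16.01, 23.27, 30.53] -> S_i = 1.49 + 7.26*i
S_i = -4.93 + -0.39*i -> [-4.93, -5.32, -5.71, -6.1, -6.49]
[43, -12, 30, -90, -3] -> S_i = Random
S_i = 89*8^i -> [89, 712, 5696, 45568, 364544]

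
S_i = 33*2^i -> [33, 66, 132, 264, 528]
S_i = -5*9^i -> [-5, -45, -405, -3645, -32805]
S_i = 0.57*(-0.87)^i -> [0.57, -0.5, 0.43, -0.38, 0.33]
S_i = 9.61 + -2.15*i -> [9.61, 7.46, 5.31, 3.16, 1.01]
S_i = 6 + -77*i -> [6, -71, -148, -225, -302]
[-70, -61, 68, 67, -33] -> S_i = Random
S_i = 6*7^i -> [6, 42, 294, 2058, 14406]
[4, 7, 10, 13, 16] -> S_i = 4 + 3*i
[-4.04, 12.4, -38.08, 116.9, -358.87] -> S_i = -4.04*(-3.07)^i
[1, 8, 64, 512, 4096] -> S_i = 1*8^i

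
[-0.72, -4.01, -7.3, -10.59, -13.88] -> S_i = -0.72 + -3.29*i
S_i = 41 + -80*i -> [41, -39, -119, -199, -279]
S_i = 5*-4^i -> [5, -20, 80, -320, 1280]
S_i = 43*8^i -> [43, 344, 2752, 22016, 176128]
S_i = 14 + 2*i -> [14, 16, 18, 20, 22]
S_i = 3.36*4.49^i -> [3.36, 15.09, 67.74, 304.14, 1365.6]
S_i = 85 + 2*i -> [85, 87, 89, 91, 93]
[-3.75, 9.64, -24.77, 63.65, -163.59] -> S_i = -3.75*(-2.57)^i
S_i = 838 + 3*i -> [838, 841, 844, 847, 850]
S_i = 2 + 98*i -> [2, 100, 198, 296, 394]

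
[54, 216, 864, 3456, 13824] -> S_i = 54*4^i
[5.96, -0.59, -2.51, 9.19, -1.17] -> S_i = Random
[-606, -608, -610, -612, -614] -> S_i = -606 + -2*i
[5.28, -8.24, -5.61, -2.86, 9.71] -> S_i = Random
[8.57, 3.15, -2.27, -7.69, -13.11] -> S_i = 8.57 + -5.42*i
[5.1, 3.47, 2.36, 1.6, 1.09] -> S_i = 5.10*0.68^i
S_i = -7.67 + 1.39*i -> [-7.67, -6.28, -4.89, -3.5, -2.11]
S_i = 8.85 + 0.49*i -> [8.85, 9.34, 9.83, 10.32, 10.81]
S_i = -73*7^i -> [-73, -511, -3577, -25039, -175273]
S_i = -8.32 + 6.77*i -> [-8.32, -1.55, 5.22, 11.99, 18.76]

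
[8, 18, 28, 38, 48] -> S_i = 8 + 10*i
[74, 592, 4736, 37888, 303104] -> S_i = 74*8^i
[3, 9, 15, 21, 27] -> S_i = 3 + 6*i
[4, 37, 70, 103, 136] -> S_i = 4 + 33*i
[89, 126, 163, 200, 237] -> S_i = 89 + 37*i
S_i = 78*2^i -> [78, 156, 312, 624, 1248]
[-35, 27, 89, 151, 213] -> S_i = -35 + 62*i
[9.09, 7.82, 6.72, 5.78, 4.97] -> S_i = 9.09*0.86^i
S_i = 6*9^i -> [6, 54, 486, 4374, 39366]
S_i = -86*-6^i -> [-86, 516, -3096, 18576, -111456]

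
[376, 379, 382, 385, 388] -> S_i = 376 + 3*i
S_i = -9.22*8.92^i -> [-9.22, -82.24, -733.6, -6543.73, -58370.09]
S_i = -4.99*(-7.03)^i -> [-4.99, 35.08, -246.61, 1733.67, -12187.7]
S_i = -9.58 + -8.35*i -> [-9.58, -17.93, -26.28, -34.63, -42.98]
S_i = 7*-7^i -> [7, -49, 343, -2401, 16807]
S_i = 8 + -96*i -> [8, -88, -184, -280, -376]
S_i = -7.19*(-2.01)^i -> [-7.19, 14.45, -29.05, 58.39, -117.36]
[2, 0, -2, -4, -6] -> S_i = 2 + -2*i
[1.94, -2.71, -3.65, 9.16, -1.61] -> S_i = Random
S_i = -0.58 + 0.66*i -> [-0.58, 0.08, 0.74, 1.4, 2.06]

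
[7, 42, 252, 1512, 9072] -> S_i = 7*6^i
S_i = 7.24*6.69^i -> [7.24, 48.44, 324.03, 2167.79, 14502.51]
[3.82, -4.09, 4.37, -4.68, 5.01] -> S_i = 3.82*(-1.07)^i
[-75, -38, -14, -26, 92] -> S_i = Random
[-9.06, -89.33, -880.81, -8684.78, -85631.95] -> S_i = -9.06*9.86^i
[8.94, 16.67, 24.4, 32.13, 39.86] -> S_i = 8.94 + 7.73*i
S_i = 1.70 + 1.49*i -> [1.7, 3.19, 4.68, 6.17, 7.66]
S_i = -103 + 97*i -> [-103, -6, 91, 188, 285]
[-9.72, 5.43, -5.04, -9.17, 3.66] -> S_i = Random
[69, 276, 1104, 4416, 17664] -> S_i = 69*4^i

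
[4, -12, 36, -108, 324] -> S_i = 4*-3^i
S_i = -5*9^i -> [-5, -45, -405, -3645, -32805]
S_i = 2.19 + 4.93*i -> [2.19, 7.12, 12.05, 16.98, 21.91]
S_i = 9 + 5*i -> [9, 14, 19, 24, 29]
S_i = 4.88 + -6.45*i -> [4.88, -1.57, -8.02, -14.47, -20.92]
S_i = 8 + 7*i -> [8, 15, 22, 29, 36]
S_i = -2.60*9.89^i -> [-2.6, -25.71, -254.31, -2515.14, -24874.74]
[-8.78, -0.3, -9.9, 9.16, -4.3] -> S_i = Random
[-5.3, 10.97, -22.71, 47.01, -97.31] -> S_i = -5.30*(-2.07)^i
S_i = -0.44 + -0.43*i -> [-0.44, -0.87, -1.3, -1.73, -2.16]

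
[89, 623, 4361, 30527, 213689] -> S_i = 89*7^i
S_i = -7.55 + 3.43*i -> [-7.55, -4.12, -0.69, 2.74, 6.17]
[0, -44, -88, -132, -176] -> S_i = 0 + -44*i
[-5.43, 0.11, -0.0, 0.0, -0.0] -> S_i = -5.43*(-0.02)^i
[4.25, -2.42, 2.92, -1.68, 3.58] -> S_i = Random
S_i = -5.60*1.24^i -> [-5.6, -6.94, -8.61, -10.68, -13.24]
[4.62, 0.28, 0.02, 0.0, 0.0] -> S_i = 4.62*0.06^i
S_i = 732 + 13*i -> [732, 745, 758, 771, 784]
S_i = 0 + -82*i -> [0, -82, -164, -246, -328]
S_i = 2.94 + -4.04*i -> [2.94, -1.1, -5.14, -9.18, -13.22]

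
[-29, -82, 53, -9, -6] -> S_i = Random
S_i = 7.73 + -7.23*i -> [7.73, 0.5, -6.73, -13.96, -21.19]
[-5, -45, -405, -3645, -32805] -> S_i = -5*9^i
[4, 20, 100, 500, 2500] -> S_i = 4*5^i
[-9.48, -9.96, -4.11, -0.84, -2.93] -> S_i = Random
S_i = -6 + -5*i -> [-6, -11, -16, -21, -26]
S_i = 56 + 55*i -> [56, 111, 166, 221, 276]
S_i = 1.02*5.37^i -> [1.02, 5.48, 29.41, 157.95, 848.2]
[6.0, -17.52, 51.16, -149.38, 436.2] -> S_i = 6.00*(-2.92)^i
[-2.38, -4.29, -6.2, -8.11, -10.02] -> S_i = -2.38 + -1.91*i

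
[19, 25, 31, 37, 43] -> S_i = 19 + 6*i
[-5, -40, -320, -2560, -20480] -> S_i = -5*8^i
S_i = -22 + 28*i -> [-22, 6, 34, 62, 90]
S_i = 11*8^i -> [11, 88, 704, 5632, 45056]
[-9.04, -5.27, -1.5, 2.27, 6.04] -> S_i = -9.04 + 3.77*i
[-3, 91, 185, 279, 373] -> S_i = -3 + 94*i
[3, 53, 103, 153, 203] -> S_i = 3 + 50*i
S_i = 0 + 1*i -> [0, 1, 2, 3, 4]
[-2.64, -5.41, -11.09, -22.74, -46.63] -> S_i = -2.64*2.05^i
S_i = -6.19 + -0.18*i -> [-6.19, -6.37, -6.55, -6.73, -6.91]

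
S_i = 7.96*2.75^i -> [7.96, 21.89, 60.2, 165.54, 455.24]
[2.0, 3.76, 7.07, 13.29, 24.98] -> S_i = 2.00*1.88^i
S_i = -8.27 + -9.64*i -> [-8.27, -17.91, -27.55, -37.19, -46.83]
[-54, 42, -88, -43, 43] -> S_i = Random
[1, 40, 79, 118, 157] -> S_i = 1 + 39*i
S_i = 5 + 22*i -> [5, 27, 49, 71, 93]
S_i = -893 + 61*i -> [-893, -832, -771, -710, -649]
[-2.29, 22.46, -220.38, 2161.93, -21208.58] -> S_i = -2.29*(-9.81)^i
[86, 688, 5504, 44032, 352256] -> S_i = 86*8^i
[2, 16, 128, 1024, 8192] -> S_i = 2*8^i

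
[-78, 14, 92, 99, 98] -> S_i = Random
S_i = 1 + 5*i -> [1, 6, 11, 16, 21]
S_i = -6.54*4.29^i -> [-6.54, -28.06, -120.36, -516.36, -2215.17]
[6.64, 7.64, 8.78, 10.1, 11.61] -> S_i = 6.64*1.15^i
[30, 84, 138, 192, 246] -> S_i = 30 + 54*i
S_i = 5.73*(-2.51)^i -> [5.73, -14.38, 36.1, -90.61, 227.43]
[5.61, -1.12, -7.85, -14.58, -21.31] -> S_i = 5.61 + -6.73*i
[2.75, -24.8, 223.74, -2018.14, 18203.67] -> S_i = 2.75*(-9.02)^i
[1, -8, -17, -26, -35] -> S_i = 1 + -9*i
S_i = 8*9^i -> [8, 72, 648, 5832, 52488]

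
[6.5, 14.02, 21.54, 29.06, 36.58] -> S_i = 6.50 + 7.52*i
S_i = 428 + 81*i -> [428, 509, 590, 671, 752]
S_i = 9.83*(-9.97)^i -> [9.83, -98.01, 977.11, -9741.8, 97125.7]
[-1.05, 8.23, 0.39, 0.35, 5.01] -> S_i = Random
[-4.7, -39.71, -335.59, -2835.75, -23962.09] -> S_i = -4.70*8.45^i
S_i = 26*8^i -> [26, 208, 1664, 13312, 106496]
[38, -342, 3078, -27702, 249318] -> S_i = 38*-9^i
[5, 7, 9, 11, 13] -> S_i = 5 + 2*i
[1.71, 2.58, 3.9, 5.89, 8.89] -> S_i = 1.71*1.51^i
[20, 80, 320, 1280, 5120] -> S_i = 20*4^i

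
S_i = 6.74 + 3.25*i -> [6.74, 9.99, 13.24, 16.49, 19.74]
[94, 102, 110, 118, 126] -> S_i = 94 + 8*i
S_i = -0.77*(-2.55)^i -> [-0.77, 1.96, -5.01, 12.77, -32.56]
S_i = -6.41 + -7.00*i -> [-6.41, -13.41, -20.41, -27.41, -34.41]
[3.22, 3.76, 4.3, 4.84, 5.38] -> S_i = 3.22 + 0.54*i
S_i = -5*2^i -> [-5, -10, -20, -40, -80]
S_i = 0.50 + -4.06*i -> [0.5, -3.56, -7.62, -11.68, -15.74]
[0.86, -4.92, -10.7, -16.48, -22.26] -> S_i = 0.86 + -5.78*i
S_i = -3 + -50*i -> [-3, -53, -103, -153, -203]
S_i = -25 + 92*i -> [-25, 67, 159, 251, 343]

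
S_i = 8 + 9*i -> [8, 17, 26, 35, 44]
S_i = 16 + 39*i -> [16, 55, 94, 133, 172]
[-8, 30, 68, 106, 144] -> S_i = -8 + 38*i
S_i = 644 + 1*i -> [644, 645, 646, 647, 648]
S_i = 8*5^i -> [8, 40, 200, 1000, 5000]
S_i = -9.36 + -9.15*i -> [-9.36, -18.51, -27.66, -36.81, -45.96]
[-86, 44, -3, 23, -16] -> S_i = Random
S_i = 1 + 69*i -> [1, 70, 139, 208, 277]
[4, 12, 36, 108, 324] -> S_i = 4*3^i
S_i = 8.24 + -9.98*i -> [8.24, -1.74, -11.72, -21.7, -31.68]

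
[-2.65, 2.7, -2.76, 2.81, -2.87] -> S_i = -2.65*(-1.02)^i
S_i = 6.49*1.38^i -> [6.49, 8.96, 12.36, 17.06, 23.54]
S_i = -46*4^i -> [-46, -184, -736, -2944, -11776]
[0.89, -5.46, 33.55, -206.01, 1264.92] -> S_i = 0.89*(-6.14)^i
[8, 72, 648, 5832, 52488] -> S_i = 8*9^i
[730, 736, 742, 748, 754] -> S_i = 730 + 6*i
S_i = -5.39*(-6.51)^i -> [-5.39, 35.09, -228.43, 1487.07, -9680.83]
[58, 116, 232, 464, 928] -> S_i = 58*2^i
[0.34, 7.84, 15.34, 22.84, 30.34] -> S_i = 0.34 + 7.50*i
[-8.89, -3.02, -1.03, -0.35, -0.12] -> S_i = -8.89*0.34^i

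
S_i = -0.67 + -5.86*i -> [-0.67, -6.53, -12.39, -18.25, -24.11]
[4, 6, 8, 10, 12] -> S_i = 4 + 2*i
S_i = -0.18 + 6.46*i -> [-0.18, 6.28, 12.74, 19.2, 25.66]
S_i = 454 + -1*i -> [454, 453, 452, 451, 450]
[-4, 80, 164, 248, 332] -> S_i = -4 + 84*i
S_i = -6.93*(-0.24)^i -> [-6.93, 1.66, -0.4, 0.1, -0.02]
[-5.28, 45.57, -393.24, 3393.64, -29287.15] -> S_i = -5.28*(-8.63)^i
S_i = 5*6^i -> [5, 30, 180, 1080, 6480]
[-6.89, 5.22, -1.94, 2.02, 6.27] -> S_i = Random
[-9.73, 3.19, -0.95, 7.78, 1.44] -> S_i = Random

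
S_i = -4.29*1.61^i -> [-4.29, -6.91, -11.12, -17.9, -28.82]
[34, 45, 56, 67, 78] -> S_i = 34 + 11*i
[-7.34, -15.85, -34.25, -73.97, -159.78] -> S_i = -7.34*2.16^i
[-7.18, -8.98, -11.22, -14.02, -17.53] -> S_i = -7.18*1.25^i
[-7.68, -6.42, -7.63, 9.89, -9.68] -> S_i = Random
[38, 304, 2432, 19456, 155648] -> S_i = 38*8^i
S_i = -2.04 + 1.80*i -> [-2.04, -0.24, 1.56, 3.36, 5.16]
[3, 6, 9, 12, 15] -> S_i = 3 + 3*i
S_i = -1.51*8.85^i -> [-1.51, -13.36, -118.27, -1046.66, -9262.97]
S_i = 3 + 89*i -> [3, 92, 181, 270, 359]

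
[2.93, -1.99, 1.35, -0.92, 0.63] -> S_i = 2.93*(-0.68)^i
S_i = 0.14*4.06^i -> [0.14, 0.57, 2.31, 9.37, 38.04]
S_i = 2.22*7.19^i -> [2.22, 15.96, 114.77, 825.16, 5932.92]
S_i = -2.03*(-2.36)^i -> [-2.03, 4.79, -11.31, 26.68, -62.97]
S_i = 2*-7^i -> [2, -14, 98, -686, 4802]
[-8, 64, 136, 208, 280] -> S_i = -8 + 72*i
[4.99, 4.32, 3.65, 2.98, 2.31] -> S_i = 4.99 + -0.67*i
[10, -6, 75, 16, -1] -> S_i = Random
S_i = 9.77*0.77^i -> [9.77, 7.52, 5.79, 4.46, 3.43]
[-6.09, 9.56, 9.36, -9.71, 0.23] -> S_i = Random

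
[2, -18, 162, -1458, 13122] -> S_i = 2*-9^i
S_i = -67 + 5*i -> [-67, -62, -57, -52, -47]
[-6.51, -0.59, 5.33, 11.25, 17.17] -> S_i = -6.51 + 5.92*i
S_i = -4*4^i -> [-4, -16, -64, -256, -1024]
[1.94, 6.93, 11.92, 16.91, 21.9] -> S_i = 1.94 + 4.99*i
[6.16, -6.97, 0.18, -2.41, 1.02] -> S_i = Random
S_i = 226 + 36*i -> [226, 262, 298, 334, 370]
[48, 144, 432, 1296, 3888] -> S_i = 48*3^i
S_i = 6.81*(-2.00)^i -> [6.81, -13.62, 27.24, -54.48, 108.96]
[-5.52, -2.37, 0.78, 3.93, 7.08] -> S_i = -5.52 + 3.15*i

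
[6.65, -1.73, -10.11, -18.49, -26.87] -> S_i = 6.65 + -8.38*i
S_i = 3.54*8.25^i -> [3.54, 29.2, 240.94, 1987.77, 16399.06]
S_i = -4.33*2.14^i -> [-4.33, -9.27, -19.83, -42.44, -90.81]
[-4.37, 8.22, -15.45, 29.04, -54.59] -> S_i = -4.37*(-1.88)^i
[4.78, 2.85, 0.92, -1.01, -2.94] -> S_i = 4.78 + -1.93*i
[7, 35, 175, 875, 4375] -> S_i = 7*5^i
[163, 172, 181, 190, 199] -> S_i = 163 + 9*i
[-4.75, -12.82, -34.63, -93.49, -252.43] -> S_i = -4.75*2.70^i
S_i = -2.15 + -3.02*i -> [-2.15, -5.17, -8.19, -11.21, -14.23]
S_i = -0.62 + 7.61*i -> [-0.62, 6.99, 14.6, 22.21, 29.82]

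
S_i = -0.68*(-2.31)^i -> [-0.68, 1.57, -3.63, 8.38, -19.36]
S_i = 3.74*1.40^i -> [3.74, 5.24, 7.33, 10.26, 14.37]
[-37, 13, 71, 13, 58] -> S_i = Random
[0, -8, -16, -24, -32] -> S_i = 0 + -8*i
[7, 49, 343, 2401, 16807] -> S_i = 7*7^i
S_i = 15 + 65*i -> [15, 80, 145, 210, 275]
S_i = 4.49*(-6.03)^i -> [4.49, -27.07, 163.26, -984.46, 5936.3]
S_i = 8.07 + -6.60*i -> [8.07, 1.47, -5.13, -11.73, -18.33]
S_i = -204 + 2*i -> [-204, -202, -200, -198, -196]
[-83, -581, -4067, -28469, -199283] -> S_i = -83*7^i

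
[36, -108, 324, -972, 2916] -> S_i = 36*-3^i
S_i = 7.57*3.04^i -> [7.57, 23.01, 69.96, 212.68, 646.53]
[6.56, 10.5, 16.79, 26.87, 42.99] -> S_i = 6.56*1.60^i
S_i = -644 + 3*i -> [-644, -641, -638, -635, -632]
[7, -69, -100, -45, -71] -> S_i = Random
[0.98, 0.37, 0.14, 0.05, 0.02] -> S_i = 0.98*0.38^i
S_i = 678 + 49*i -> [678, 727, 776, 825, 874]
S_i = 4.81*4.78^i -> [4.81, 22.99, 109.9, 525.33, 2511.06]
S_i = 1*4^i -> [1, 4, 16, 64, 256]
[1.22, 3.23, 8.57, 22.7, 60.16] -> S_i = 1.22*2.65^i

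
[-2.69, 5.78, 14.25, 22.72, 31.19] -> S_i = -2.69 + 8.47*i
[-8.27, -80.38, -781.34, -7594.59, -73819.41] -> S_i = -8.27*9.72^i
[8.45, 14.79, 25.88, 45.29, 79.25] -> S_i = 8.45*1.75^i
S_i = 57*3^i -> [57, 171, 513, 1539, 4617]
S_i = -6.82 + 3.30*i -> [-6.82, -3.52, -0.22, 3.08, 6.38]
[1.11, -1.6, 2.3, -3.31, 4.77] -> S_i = 1.11*(-1.44)^i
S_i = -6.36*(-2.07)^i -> [-6.36, 13.17, -27.25, 56.41, -116.77]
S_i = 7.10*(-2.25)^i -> [7.1, -15.98, 35.94, -80.87, 181.97]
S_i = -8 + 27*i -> [-8, 19, 46, 73, 100]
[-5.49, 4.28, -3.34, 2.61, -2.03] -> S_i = -5.49*(-0.78)^i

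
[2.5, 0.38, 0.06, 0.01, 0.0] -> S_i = 2.50*0.15^i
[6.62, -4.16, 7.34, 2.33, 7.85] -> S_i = Random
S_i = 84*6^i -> [84, 504, 3024, 18144, 108864]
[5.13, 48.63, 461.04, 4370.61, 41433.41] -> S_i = 5.13*9.48^i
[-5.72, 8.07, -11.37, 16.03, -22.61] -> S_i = -5.72*(-1.41)^i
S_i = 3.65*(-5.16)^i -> [3.65, -18.83, 97.18, -501.47, 2587.57]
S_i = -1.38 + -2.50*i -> [-1.38, -3.88, -6.38, -8.88, -11.38]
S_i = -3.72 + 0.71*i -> [-3.72, -3.01, -2.3, -1.59, -0.88]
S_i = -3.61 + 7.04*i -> [-3.61, 3.43, 10.47, 17.51, 24.55]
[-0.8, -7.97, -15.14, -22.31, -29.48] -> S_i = -0.80 + -7.17*i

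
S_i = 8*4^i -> [8, 32, 128, 512, 2048]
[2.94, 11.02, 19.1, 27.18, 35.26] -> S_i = 2.94 + 8.08*i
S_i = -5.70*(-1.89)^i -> [-5.7, 10.77, -20.36, 38.48, -72.73]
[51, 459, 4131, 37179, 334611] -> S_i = 51*9^i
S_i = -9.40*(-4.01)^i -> [-9.4, 37.69, -151.15, 606.12, -2430.55]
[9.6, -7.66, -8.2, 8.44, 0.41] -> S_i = Random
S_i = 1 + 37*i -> [1, 38, 75, 112, 149]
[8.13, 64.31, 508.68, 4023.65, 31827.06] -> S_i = 8.13*7.91^i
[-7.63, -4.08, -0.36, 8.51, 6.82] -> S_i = Random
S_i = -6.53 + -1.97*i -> [-6.53, -8.5, -10.47, -12.44, -14.41]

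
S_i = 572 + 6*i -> [572, 578, 584, 590, 596]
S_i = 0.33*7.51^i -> [0.33, 2.48, 18.61, 139.78, 1049.72]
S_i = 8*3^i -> [8, 24, 72, 216, 648]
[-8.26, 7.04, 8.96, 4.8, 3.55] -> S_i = Random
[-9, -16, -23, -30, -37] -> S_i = -9 + -7*i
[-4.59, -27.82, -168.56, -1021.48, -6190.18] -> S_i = -4.59*6.06^i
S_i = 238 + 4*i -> [238, 242, 246, 250, 254]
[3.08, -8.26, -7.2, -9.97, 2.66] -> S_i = Random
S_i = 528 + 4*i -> [528, 532, 536, 540, 544]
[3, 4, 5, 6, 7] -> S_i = 3 + 1*i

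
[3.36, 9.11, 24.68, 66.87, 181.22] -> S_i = 3.36*2.71^i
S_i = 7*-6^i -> [7, -42, 252, -1512, 9072]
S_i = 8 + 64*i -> [8, 72, 136, 200, 264]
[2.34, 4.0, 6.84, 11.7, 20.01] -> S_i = 2.34*1.71^i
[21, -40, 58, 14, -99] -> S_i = Random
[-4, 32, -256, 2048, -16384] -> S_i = -4*-8^i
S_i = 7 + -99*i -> [7, -92, -191, -290, -389]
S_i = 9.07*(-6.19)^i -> [9.07, -56.14, 347.53, -2151.19, 13315.88]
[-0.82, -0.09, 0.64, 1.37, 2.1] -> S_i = -0.82 + 0.73*i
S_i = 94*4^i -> [94, 376, 1504, 6016, 24064]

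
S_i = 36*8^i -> [36, 288, 2304, 18432, 147456]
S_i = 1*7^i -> [1, 7, 49, 343, 2401]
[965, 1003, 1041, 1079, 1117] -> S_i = 965 + 38*i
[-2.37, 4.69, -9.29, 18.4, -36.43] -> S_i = -2.37*(-1.98)^i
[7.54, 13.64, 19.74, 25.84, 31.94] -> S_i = 7.54 + 6.10*i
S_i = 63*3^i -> [63, 189, 567, 1701, 5103]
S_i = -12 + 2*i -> [-12, -10, -8, -6, -4]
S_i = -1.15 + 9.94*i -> [-1.15, 8.79, 18.73, 28.67, 38.61]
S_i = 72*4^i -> [72, 288, 1152, 4608, 18432]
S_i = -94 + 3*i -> [-94, -91, -88, -85, -82]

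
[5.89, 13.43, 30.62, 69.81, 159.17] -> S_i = 5.89*2.28^i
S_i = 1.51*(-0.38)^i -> [1.51, -0.57, 0.22, -0.08, 0.03]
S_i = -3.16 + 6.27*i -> [-3.16, 3.11, 9.38, 15.65, 21.92]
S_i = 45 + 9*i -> [45, 54, 63, 72, 81]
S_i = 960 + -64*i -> [960, 896, 832, 768, 704]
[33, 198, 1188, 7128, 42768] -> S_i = 33*6^i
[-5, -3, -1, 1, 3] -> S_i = -5 + 2*i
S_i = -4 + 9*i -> [-4, 5, 14, 23, 32]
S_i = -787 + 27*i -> [-787, -760, -733, -706, -679]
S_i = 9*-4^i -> [9, -36, 144, -576, 2304]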